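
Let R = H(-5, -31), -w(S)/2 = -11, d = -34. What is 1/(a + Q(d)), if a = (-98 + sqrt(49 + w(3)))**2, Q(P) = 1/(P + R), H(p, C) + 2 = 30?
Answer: 348294/3271495105 + 7056*sqrt(71)/3271495105 ≈ 0.00012464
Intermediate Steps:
w(S) = 22 (w(S) = -2*(-11) = 22)
H(p, C) = 28 (H(p, C) = -2 + 30 = 28)
R = 28
Q(P) = 1/(28 + P) (Q(P) = 1/(P + 28) = 1/(28 + P))
a = (-98 + sqrt(71))**2 (a = (-98 + sqrt(49 + 22))**2 = (-98 + sqrt(71))**2 ≈ 8023.5)
1/(a + Q(d)) = 1/((98 - sqrt(71))**2 + 1/(28 - 34)) = 1/((98 - sqrt(71))**2 + 1/(-6)) = 1/((98 - sqrt(71))**2 - 1/6) = 1/(-1/6 + (98 - sqrt(71))**2)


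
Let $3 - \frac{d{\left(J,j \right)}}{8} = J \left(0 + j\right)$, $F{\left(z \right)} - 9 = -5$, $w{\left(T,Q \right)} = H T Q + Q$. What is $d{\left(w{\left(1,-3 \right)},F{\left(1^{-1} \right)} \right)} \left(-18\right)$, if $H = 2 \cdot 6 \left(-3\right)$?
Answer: $60048$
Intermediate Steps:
$H = -36$ ($H = 12 \left(-3\right) = -36$)
$w{\left(T,Q \right)} = Q - 36 Q T$ ($w{\left(T,Q \right)} = - 36 T Q + Q = - 36 Q T + Q = Q - 36 Q T$)
$F{\left(z \right)} = 4$ ($F{\left(z \right)} = 9 - 5 = 4$)
$d{\left(J,j \right)} = 24 - 8 J j$ ($d{\left(J,j \right)} = 24 - 8 J \left(0 + j\right) = 24 - 8 J j$)
$d{\left(w{\left(1,-3 \right)},F{\left(1^{-1} \right)} \right)} \left(-18\right) = \left(24 - 8 \left(- 3 \left(1 - 36\right)\right) 4\right) \left(-18\right) = \left(24 - 8 \left(\left(-3\right) \left(-35\right)\right) 4\right) \left(-18\right) = \left(24 - 840 \cdot 4\right) \left(-18\right) = \left(24 - 3360\right) \left(-18\right) = \left(-3336\right) \left(-18\right) = 60048$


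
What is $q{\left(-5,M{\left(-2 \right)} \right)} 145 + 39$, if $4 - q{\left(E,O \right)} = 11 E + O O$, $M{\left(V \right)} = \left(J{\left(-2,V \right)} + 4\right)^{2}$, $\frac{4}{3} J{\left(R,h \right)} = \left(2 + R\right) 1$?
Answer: $-28526$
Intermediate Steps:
$J{\left(R,h \right)} = \frac{3}{2} + \frac{3 R}{4}$ ($J{\left(R,h \right)} = \frac{3 \left(2 + R\right) 1}{4} = \frac{3 \left(2 + R\right)}{4} = \frac{3}{2} + \frac{3 R}{4}$)
$M{\left(V \right)} = 16$ ($M{\left(V \right)} = \left(\left(\frac{3}{2} + \frac{3}{4} \left(-2\right)\right) + 4\right)^{2} = \left(\left(\frac{3}{2} - \frac{3}{2}\right) + 4\right)^{2} = \left(0 + 4\right)^{2} = 4^{2} = 16$)
$q{\left(E,O \right)} = 4 - O^{2} - 11 E$ ($q{\left(E,O \right)} = 4 - \left(11 E + O O\right) = 4 - \left(11 E + O^{2}\right) = 4 - \left(O^{2} + 11 E\right) = 4 - O^{2} - 11 E$)
$q{\left(-5,M{\left(-2 \right)} \right)} 145 + 39 = \left(4 - 16^{2} - -55\right) 145 + 39 = \left(4 - 256 + 55\right) 145 + 39 = \left(-197\right) 145 + 39 = -28565 + 39 = -28526$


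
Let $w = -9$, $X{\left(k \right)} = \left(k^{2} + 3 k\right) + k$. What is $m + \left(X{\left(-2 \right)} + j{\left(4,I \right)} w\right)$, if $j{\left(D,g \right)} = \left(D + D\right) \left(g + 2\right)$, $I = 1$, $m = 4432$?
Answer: $4212$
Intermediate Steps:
$X{\left(k \right)} = k^{2} + 4 k$
$j{\left(D,g \right)} = 2 D \left(2 + g\right)$
$m + \left(X{\left(-2 \right)} + j{\left(4,I \right)} w\right) = 4432 - \left(2 \left(4 - 2\right) - 2 \cdot 4 \left(2 + 1\right) \left(-9\right)\right) = 4432 + \left(\left(-2\right) 2 + 2 \cdot 4 \cdot 3 \left(-9\right)\right) = 4432 + \left(-4 + 24 \left(-9\right)\right) = 4432 - 220 = 4212$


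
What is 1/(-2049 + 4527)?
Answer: 1/2478 ≈ 0.00040355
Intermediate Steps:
1/(-2049 + 4527) = 1/2478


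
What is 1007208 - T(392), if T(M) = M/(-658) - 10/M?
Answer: 9278405819/9212 ≈ 1.0072e+6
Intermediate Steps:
T(M) = -10/M - M/658 (T(M) = M*(-1/658) - 10/M = -M/658 - 10/M = -10/M - M/658)
1007208 - T(392) = 1007208 - (-10/392 - 1/658*392) = 1007208 - (-10*1/392 - 28/47) = 1007208 - (-5/196 - 28/47) = 1007208 - 1*(-5723/9212) = 1007208 + 5723/9212 = 9278405819/9212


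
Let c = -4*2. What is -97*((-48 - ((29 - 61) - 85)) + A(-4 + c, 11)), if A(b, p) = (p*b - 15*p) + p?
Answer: 21049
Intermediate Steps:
c = -8
A(b, p) = -14*p + b*p (A(b, p) = (b*p - 15*p) + p = (-15*p + b*p) + p = -14*p + b*p)
-97*((-48 - ((29 - 61) - 85)) + A(-4 + c, 11)) = -97*((-48 - ((29 - 61) - 85)) + 11*(-14 + (-4 - 8))) = -97*((-48 - (-32 - 85)) + 11*(-14 - 12)) = -97*((-48 - 1*(-117)) + 11*(-26)) = -97*((-48 + 117) - 286) = -97*(69 - 286) = -97*(-217) = 21049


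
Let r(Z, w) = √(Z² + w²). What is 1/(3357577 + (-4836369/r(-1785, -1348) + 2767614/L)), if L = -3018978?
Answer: 4253067933885229619026314/14279993253464223778955107875787 + 1224438070934369961*√5003329/14279993253464223778955107875787 ≈ 2.9803e-7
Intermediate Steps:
1/(3357577 + (-4836369/r(-1785, -1348) + 2767614/L)) = 1/(3357577 + (-4836369/√((-1785)² + (-1348)²) + 2767614/(-3018978))) = 1/(3357577 + (-4836369/√(3186225 + 1817104) + 2767614*(-1/3018978))) = 1/(3357577 + (-4836369*√5003329/5003329 - 461269/503163)) = 1/(3357577 + (-461269/503163 - 4836369*√5003329/5003329)) = 1/(1689408054782/503163 - 4836369*√5003329/5003329)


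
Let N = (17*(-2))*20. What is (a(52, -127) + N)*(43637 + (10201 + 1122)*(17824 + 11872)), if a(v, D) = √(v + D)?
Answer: -228678182600 + 1681457225*I*√3 ≈ -2.2868e+11 + 2.9124e+9*I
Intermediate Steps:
N = -680 (N = -34*20 = -680)
a(v, D) = √(D + v)
(a(52, -127) + N)*(43637 + (10201 + 1122)*(17824 + 11872)) = (√(-127 + 52) - 680)*(43637 + (10201 + 1122)*(17824 + 11872)) = (√(-75) - 680)*(43637 + 11323*29696) = (5*I*√3 - 680)*(43637 + 336247808) = (-680 + 5*I*√3)*336291445 = -228678182600 + 1681457225*I*√3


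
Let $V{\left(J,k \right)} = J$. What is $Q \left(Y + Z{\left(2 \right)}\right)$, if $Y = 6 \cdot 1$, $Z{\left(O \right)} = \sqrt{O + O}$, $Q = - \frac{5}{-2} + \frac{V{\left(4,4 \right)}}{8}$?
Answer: $24$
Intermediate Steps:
$Q = 3$ ($Q = - \frac{5}{-2} + \frac{4}{8} = \left(-5\right) \left(- \frac{1}{2}\right) + 4 \cdot \frac{1}{8} = \frac{5}{2} + \frac{1}{2} = 3$)
$Z{\left(O \right)} = \sqrt{2} \sqrt{O}$ ($Z{\left(O \right)} = \sqrt{2 O} = \sqrt{2} \sqrt{O}$)
$Y = 6$
$Q \left(Y + Z{\left(2 \right)}\right) = 3 \left(6 + \sqrt{2} \sqrt{2}\right) = 3 \left(6 + 2\right) = 3 \cdot 8 = 24$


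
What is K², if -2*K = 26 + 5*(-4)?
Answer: 9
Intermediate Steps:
K = -3 (K = -(26 + 5*(-4))/2 = -(26 - 20)/2 = -½*6 = -3)
K² = (-3)² = 9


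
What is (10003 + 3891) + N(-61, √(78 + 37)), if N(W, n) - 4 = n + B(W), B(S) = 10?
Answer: 13908 + √115 ≈ 13919.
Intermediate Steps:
N(W, n) = 14 + n (N(W, n) = 4 + (n + 10) = 4 + (10 + n) = 14 + n)
(10003 + 3891) + N(-61, √(78 + 37)) = (10003 + 3891) + (14 + √(78 + 37)) = 13894 + (14 + √115) = 13908 + √115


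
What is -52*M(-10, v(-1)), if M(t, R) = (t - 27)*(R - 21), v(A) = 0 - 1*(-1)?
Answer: -38480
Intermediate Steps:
v(A) = 1 (v(A) = 0 + 1 = 1)
M(t, R) = (-27 + t)*(-21 + R)
-52*M(-10, v(-1)) = -52*(567 - 27*1 - 21*(-10) + 1*(-10)) = -52*(567 - 27 + 210 - 10) = -52*740 = -38480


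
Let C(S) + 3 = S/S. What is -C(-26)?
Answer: 2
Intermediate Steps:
C(S) = -2 (C(S) = -3 + S/S = -3 + 1 = -2)
-C(-26) = -1*(-2) = 2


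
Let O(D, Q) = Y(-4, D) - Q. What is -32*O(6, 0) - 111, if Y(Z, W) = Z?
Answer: 17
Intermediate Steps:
O(D, Q) = -4 - Q
-32*O(6, 0) - 111 = -32*(-4 - 1*0) - 111 = -32*(-4 + 0) - 111 = -32*(-4) - 111 = 128 - 111 = 17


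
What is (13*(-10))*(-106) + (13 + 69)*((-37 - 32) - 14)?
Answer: 6974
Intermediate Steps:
(13*(-10))*(-106) + (13 + 69)*((-37 - 32) - 14) = -130*(-106) + 82*(-69 - 14) = 13780 + 82*(-83) = 13780 - 6806 = 6974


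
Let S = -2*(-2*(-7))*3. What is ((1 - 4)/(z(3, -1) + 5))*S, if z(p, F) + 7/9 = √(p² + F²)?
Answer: 43092/317 - 10206*√10/317 ≈ 34.126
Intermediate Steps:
z(p, F) = -7/9 + √(F² + p²) (z(p, F) = -7/9 + √(p² + F²) = -7/9 + √(F² + p²))
S = -84 (S = -28*3 = -2*42 = -84)
((1 - 4)/(z(3, -1) + 5))*S = ((1 - 4)/((-7/9 + √((-1)² + 3²)) + 5))*(-84) = -3/((-7/9 + √(1 + 9)) + 5)*(-84) = -3/((-7/9 + √10) + 5)*(-84) = -3/(38/9 + √10)*(-84) = 252/(38/9 + √10)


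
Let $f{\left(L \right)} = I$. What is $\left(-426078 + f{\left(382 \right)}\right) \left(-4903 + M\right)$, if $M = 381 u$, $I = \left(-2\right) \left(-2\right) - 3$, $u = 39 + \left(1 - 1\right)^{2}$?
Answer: $-4242022612$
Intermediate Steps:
$u = 39$ ($u = 39 + 0^{2} = 39 + 0 = 39$)
$I = 1$ ($I = 4 - 3 = 1$)
$f{\left(L \right)} = 1$
$M = 14859$ ($M = 381 \cdot 39 = 14859$)
$\left(-426078 + f{\left(382 \right)}\right) \left(-4903 + M\right) = \left(-426078 + 1\right) \left(-4903 + 14859\right) = \left(-426077\right) 9956 = -4242022612$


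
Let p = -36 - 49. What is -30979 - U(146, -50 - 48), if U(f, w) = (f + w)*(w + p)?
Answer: -22195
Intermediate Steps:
p = -85
U(f, w) = (-85 + w)*(f + w) (U(f, w) = (f + w)*(w - 85) = (f + w)*(-85 + w) = (-85 + w)*(f + w))
-30979 - U(146, -50 - 48) = -30979 - ((-50 - 48)**2 - 85*146 - 85*(-50 - 48) + 146*(-50 - 48)) = -30979 - ((-98)**2 - 12410 - 85*(-98) + 146*(-98)) = -30979 - (9604 - 12410 + 8330 - 14308) = -30979 - 1*(-8784) = -30979 + 8784 = -22195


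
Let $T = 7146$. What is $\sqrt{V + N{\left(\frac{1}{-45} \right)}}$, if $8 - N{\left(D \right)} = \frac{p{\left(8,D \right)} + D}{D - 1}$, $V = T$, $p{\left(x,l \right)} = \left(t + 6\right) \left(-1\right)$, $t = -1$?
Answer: $\frac{\sqrt{3781867}}{23} \approx 84.552$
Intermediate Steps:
$p{\left(x,l \right)} = -5$ ($p{\left(x,l \right)} = \left(-1 + 6\right) \left(-1\right) = 5 \left(-1\right) = -5$)
$V = 7146$
$N{\left(D \right)} = 8 - \frac{-5 + D}{-1 + D}$ ($N{\left(D \right)} = 8 - \frac{-5 + D}{D - 1} = 8 - \frac{-5 + D}{-1 + D}$)
$\sqrt{V + N{\left(\frac{1}{-45} \right)}} = \sqrt{7146 + \frac{-3 + \frac{7}{-45}}{-1 + \frac{1}{-45}}} = \sqrt{7146 + \frac{-3 + 7 \left(- \frac{1}{45}\right)}{-1 - \frac{1}{45}}} = \sqrt{7146 + \frac{-3 - \frac{7}{45}}{- \frac{46}{45}}} = \sqrt{7146 - - \frac{71}{23}} = \sqrt{7146 + \frac{71}{23}} = \sqrt{\frac{164429}{23}} = \frac{\sqrt{3781867}}{23}$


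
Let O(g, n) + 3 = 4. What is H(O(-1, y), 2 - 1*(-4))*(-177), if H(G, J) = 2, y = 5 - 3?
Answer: -354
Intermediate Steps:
y = 2
O(g, n) = 1 (O(g, n) = -3 + 4 = 1)
H(O(-1, y), 2 - 1*(-4))*(-177) = 2*(-177) = -354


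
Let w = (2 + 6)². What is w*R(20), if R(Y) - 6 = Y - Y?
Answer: 384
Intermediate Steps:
R(Y) = 6 (R(Y) = 6 + (Y - Y) = 6 + 0 = 6)
w = 64 (w = 8² = 64)
w*R(20) = 64*6 = 384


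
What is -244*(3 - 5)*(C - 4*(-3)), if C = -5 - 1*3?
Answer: 1952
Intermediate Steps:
C = -8 (C = -5 - 3 = -8)
-244*(3 - 5)*(C - 4*(-3)) = -244*(3 - 5)*(-8 - 4*(-3)) = -(-488)*(-8 + 12) = -(-488)*4 = -244*(-8) = 1952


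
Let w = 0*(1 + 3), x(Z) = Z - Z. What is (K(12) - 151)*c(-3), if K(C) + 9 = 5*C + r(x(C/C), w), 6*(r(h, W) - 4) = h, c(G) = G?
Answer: 288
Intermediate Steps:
x(Z) = 0
w = 0 (w = 0*4 = 0)
r(h, W) = 4 + h/6
K(C) = -5 + 5*C (K(C) = -9 + (5*C + (4 + (1/6)*0)) = -9 + (5*C + (4 + 0)) = -9 + (5*C + 4) = -9 + (4 + 5*C) = -5 + 5*C)
(K(12) - 151)*c(-3) = ((-5 + 5*12) - 151)*(-3) = ((-5 + 60) - 151)*(-3) = (55 - 151)*(-3) = -96*(-3) = 288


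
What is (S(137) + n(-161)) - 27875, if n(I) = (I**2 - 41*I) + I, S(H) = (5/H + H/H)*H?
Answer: 4628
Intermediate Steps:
S(H) = H*(1 + 5/H) (S(H) = (5/H + 1)*H = (1 + 5/H)*H = H*(1 + 5/H))
n(I) = I**2 - 40*I
(S(137) + n(-161)) - 27875 = ((5 + 137) - 161*(-40 - 161)) - 27875 = (142 - 161*(-201)) - 27875 = (142 + 32361) - 27875 = 32503 - 27875 = 4628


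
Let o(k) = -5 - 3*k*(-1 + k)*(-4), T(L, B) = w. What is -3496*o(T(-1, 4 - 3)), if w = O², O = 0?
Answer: 17480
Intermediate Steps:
w = 0 (w = 0² = 0)
T(L, B) = 0
o(k) = -5 + 12*k*(-1 + k) (o(k) = -5 - 3*k*(-1 + k)*(-4) = -5 + 12*k*(-1 + k))
-3496*o(T(-1, 4 - 3)) = -3496*(-5 - 12*0 + 12*0²) = -3496*(-5 + 0 + 12*0) = -3496*(-5 + 0 + 0) = -3496*(-5) = 17480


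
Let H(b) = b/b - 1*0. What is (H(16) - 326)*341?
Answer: -110825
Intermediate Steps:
H(b) = 1 (H(b) = 1 + 0 = 1)
(H(16) - 326)*341 = (1 - 326)*341 = -325*341 = -110825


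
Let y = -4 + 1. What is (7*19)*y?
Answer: -399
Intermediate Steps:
y = -3
(7*19)*y = (7*19)*(-3) = 133*(-3) = -399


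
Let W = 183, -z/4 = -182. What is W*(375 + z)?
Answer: 201849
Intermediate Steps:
z = 728 (z = -4*(-182) = 728)
W*(375 + z) = 183*(375 + 728) = 183*1103 = 201849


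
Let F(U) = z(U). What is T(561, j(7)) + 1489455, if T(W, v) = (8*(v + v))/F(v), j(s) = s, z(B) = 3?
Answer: 4468477/3 ≈ 1.4895e+6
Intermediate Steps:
F(U) = 3
T(W, v) = 16*v/3 (T(W, v) = (8*(v + v))/3 = (8*(2*v))*(⅓) = (16*v)*(⅓) = 16*v/3)
T(561, j(7)) + 1489455 = (16/3)*7 + 1489455 = 112/3 + 1489455 = 4468477/3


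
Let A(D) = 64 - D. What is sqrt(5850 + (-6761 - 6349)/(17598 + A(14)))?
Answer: sqrt(113860142070)/4412 ≈ 76.480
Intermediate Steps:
sqrt(5850 + (-6761 - 6349)/(17598 + A(14))) = sqrt(5850 + (-6761 - 6349)/(17598 + (64 - 1*14))) = sqrt(5850 - 13110/(17598 + (64 - 14))) = sqrt(5850 - 13110/(17598 + 50)) = sqrt(5850 - 13110/17648) = sqrt(5850 - 13110*1/17648) = sqrt(5850 - 6555/8824) = sqrt(51613845/8824) = sqrt(113860142070)/4412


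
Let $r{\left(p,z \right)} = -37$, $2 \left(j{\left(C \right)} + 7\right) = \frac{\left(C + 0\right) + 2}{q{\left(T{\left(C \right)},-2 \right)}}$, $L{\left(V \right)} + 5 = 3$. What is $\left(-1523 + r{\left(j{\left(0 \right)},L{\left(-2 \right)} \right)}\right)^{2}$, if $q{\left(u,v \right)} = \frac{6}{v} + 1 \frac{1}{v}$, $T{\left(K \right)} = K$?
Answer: $2433600$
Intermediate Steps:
$q{\left(u,v \right)} = \frac{7}{v}$ ($q{\left(u,v \right)} = \frac{6}{v} + \frac{1}{v} = \frac{7}{v}$)
$L{\left(V \right)} = -2$ ($L{\left(V \right)} = -5 + 3 = -2$)
$j{\left(C \right)} = - \frac{51}{7} - \frac{C}{7}$ ($j{\left(C \right)} = -7 + \frac{\left(\left(C + 0\right) + 2\right) \frac{1}{7 \frac{1}{-2}}}{2} = -7 + \frac{\left(C + 2\right) \frac{1}{7 \left(- \frac{1}{2}\right)}}{2} = -7 + \frac{\left(2 + C\right) \frac{1}{- \frac{7}{2}}}{2} = -7 + \frac{\left(2 + C\right) \left(- \frac{2}{7}\right)}{2} = -7 + \frac{- \frac{4}{7} - \frac{2 C}{7}}{2} = -7 - \left(\frac{2}{7} + \frac{C}{7}\right) = - \frac{51}{7} - \frac{C}{7}$)
$\left(-1523 + r{\left(j{\left(0 \right)},L{\left(-2 \right)} \right)}\right)^{2} = \left(-1523 - 37\right)^{2} = \left(-1560\right)^{2} = 2433600$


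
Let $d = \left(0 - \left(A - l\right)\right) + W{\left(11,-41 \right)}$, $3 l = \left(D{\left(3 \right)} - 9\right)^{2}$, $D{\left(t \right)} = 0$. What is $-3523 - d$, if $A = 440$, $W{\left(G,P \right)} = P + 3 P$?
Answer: $-2946$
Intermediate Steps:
$W{\left(G,P \right)} = 4 P$
$l = 27$ ($l = \frac{\left(0 - 9\right)^{2}}{3} = \frac{\left(-9\right)^{2}}{3} = \frac{1}{3} \cdot 81 = 27$)
$d = -577$ ($d = \left(0 + \left(27 - 440\right)\right) + 4 \left(-41\right) = \left(0 + \left(27 - 440\right)\right) - 164 = \left(0 - 413\right) - 164 = -413 - 164 = -577$)
$-3523 - d = -3523 - -577 = -3523 + 577 = -2946$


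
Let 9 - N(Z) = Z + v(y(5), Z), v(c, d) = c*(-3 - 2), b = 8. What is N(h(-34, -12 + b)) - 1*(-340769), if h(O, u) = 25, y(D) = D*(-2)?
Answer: 340703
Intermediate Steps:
y(D) = -2*D
v(c, d) = -5*c (v(c, d) = c*(-5) = -5*c)
N(Z) = -41 - Z (N(Z) = 9 - (Z - (-10)*5) = 9 - (Z - 5*(-10)) = 9 - (Z + 50) = 9 - (50 + Z) = 9 + (-50 - Z) = -41 - Z)
N(h(-34, -12 + b)) - 1*(-340769) = (-41 - 1*25) - 1*(-340769) = (-41 - 25) + 340769 = -66 + 340769 = 340703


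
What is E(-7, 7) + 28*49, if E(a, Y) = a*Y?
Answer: 1323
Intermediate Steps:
E(a, Y) = Y*a
E(-7, 7) + 28*49 = 7*(-7) + 28*49 = -49 + 1372 = 1323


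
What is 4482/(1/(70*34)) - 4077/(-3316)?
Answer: 35372306637/3316 ≈ 1.0667e+7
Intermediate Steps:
4482/(1/(70*34)) - 4077/(-3316) = 4482/(1/2380) - 4077*(-1/3316) = 4482/(1/2380) + 4077/3316 = 4482*2380 + 4077/3316 = 10667160 + 4077/3316 = 35372306637/3316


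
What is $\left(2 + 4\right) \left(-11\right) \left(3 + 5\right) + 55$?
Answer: $-473$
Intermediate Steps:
$\left(2 + 4\right) \left(-11\right) \left(3 + 5\right) + 55 = 6 \left(-11\right) 8 + 55 = \left(-66\right) 8 + 55 = -528 + 55 = -473$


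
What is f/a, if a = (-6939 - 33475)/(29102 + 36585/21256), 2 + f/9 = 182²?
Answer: -92205988659153/429519992 ≈ -2.1467e+5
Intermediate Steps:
f = 298098 (f = -18 + 9*182² = -18 + 9*33124 = -18 + 298116 = 298098)
a = -859039984/618628697 (a = -40414/(29102 + 36585*(1/21256)) = -40414/(29102 + 36585/21256) = -40414/618628697/21256 = -40414*21256/618628697 = -859039984/618628697 ≈ -1.3886)
f/a = 298098/(-859039984/618628697) = 298098*(-618628697/859039984) = -92205988659153/429519992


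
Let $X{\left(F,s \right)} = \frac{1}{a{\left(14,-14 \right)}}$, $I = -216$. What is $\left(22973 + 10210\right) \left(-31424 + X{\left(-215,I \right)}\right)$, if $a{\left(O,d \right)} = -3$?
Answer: $-1042753653$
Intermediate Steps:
$X{\left(F,s \right)} = - \frac{1}{3}$ ($X{\left(F,s \right)} = \frac{1}{-3} = - \frac{1}{3}$)
$\left(22973 + 10210\right) \left(-31424 + X{\left(-215,I \right)}\right) = \left(22973 + 10210\right) \left(-31424 - \frac{1}{3}\right) = 33183 \left(- \frac{94273}{3}\right) = -1042753653$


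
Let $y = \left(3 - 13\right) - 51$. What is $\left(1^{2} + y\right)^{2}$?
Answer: $3600$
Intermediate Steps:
$y = -61$ ($y = -10 - 51 = -61$)
$\left(1^{2} + y\right)^{2} = \left(1^{2} - 61\right)^{2} = \left(1 - 61\right)^{2} = \left(-60\right)^{2} = 3600$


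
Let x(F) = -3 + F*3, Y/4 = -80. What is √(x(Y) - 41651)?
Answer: I*√42614 ≈ 206.43*I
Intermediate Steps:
Y = -320 (Y = 4*(-80) = -320)
x(F) = -3 + 3*F
√(x(Y) - 41651) = √((-3 + 3*(-320)) - 41651) = √((-3 - 960) - 41651) = √(-963 - 41651) = √(-42614) = I*√42614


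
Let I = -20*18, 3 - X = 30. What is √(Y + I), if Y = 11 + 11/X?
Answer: I*√28302/9 ≈ 18.692*I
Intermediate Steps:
X = -27 (X = 3 - 1*30 = 3 - 30 = -27)
I = -360
Y = 286/27 (Y = 11 + 11/(-27) = 11 - 1/27*11 = 11 - 11/27 = 286/27 ≈ 10.593)
√(Y + I) = √(286/27 - 360) = √(-9434/27) = I*√28302/9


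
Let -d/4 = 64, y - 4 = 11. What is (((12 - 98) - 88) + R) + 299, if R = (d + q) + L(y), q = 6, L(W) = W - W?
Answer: -125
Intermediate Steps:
y = 15 (y = 4 + 11 = 15)
L(W) = 0
d = -256 (d = -4*64 = -256)
R = -250 (R = (-256 + 6) + 0 = -250 + 0 = -250)
(((12 - 98) - 88) + R) + 299 = (((12 - 98) - 88) - 250) + 299 = ((-86 - 88) - 250) + 299 = (-174 - 250) + 299 = -424 + 299 = -125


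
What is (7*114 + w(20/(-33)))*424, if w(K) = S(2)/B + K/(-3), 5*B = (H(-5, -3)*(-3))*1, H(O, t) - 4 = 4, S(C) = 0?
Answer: 33505328/99 ≈ 3.3844e+5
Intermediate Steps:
H(O, t) = 8 (H(O, t) = 4 + 4 = 8)
B = -24/5 (B = ((8*(-3))*1)/5 = (-24*1)/5 = (⅕)*(-24) = -24/5 ≈ -4.8000)
w(K) = -K/3 (w(K) = 0/(-24/5) + K/(-3) = 0*(-5/24) + K*(-⅓) = 0 - K/3 = -K/3)
(7*114 + w(20/(-33)))*424 = (7*114 - 20/(3*(-33)))*424 = (798 - 20*(-1)/(3*33))*424 = (798 - ⅓*(-20/33))*424 = (798 + 20/99)*424 = (79022/99)*424 = 33505328/99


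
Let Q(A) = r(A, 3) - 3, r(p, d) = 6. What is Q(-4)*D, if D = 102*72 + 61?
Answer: 22215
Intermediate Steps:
D = 7405 (D = 7344 + 61 = 7405)
Q(A) = 3 (Q(A) = 6 - 3 = 3)
Q(-4)*D = 3*7405 = 22215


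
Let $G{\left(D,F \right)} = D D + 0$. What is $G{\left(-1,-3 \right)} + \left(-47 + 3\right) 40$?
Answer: $-1759$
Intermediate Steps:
$G{\left(D,F \right)} = D^{2}$ ($G{\left(D,F \right)} = D^{2} + 0 = D^{2}$)
$G{\left(-1,-3 \right)} + \left(-47 + 3\right) 40 = \left(-1\right)^{2} + \left(-47 + 3\right) 40 = 1 - 1760 = -1759$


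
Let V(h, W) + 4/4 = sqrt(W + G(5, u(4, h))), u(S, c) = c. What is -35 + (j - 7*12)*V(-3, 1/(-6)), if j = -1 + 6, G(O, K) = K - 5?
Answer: 44 - 553*I*sqrt(6)/6 ≈ 44.0 - 225.76*I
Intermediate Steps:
G(O, K) = -5 + K
V(h, W) = -1 + sqrt(-5 + W + h) (V(h, W) = -1 + sqrt(W + (-5 + h)) = -1 + sqrt(-5 + W + h))
j = 5
-35 + (j - 7*12)*V(-3, 1/(-6)) = -35 + (5 - 7*12)*(-1 + sqrt(-5 + 1/(-6) - 3)) = -35 + (5 - 84)*(-1 + sqrt(-5 - 1/6 - 3)) = -35 - 79*(-1 + sqrt(-49/6)) = -35 - 79*(-1 + 7*I*sqrt(6)/6) = -35 + (79 - 553*I*sqrt(6)/6) = 44 - 553*I*sqrt(6)/6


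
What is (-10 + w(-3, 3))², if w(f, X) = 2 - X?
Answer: 121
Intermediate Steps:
(-10 + w(-3, 3))² = (-10 + (2 - 1*3))² = (-10 + (2 - 3))² = (-10 - 1)² = (-11)² = 121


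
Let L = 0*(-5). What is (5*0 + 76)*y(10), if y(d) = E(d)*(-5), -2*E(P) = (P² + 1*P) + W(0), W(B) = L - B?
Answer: 20900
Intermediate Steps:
L = 0
W(B) = -B (W(B) = 0 - B = -B)
E(P) = -P/2 - P²/2 (E(P) = -((P² + 1*P) - 1*0)/2 = -((P² + P) + 0)/2 = -((P + P²) + 0)/2 = -(P + P²)/2 = -P/2 - P²/2)
y(d) = -5*d*(-1 - d)/2 (y(d) = (d*(-1 - d)/2)*(-5) = -5*d*(-1 - d)/2)
(5*0 + 76)*y(10) = (5*0 + 76)*((5/2)*10*(1 + 10)) = (0 + 76)*((5/2)*10*11) = 76*275 = 20900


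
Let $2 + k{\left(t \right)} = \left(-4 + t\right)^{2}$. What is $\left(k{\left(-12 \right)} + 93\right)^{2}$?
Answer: $120409$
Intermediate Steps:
$k{\left(t \right)} = -2 + \left(-4 + t\right)^{2}$
$\left(k{\left(-12 \right)} + 93\right)^{2} = \left(\left(-2 + \left(-4 - 12\right)^{2}\right) + 93\right)^{2} = \left(\left(-2 + \left(-16\right)^{2}\right) + 93\right)^{2} = \left(\left(-2 + 256\right) + 93\right)^{2} = \left(254 + 93\right)^{2} = 347^{2} = 120409$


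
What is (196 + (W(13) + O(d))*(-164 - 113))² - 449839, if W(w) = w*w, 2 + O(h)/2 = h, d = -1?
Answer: 2020502186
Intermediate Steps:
O(h) = -4 + 2*h
W(w) = w²
(196 + (W(13) + O(d))*(-164 - 113))² - 449839 = (196 + (13² + (-4 + 2*(-1)))*(-164 - 113))² - 449839 = (196 + (169 + (-4 - 2))*(-277))² - 449839 = (196 + (169 - 6)*(-277))² - 449839 = (196 + 163*(-277))² - 449839 = (196 - 45151)² - 449839 = (-44955)² - 449839 = 2020952025 - 449839 = 2020502186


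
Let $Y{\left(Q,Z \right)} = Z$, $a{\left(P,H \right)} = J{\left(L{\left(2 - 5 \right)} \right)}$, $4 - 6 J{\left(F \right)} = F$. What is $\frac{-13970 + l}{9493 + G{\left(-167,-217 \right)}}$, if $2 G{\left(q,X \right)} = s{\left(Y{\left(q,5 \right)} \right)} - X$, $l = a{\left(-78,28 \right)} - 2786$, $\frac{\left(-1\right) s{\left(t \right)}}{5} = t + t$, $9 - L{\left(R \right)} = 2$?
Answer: $- \frac{33513}{19153} \approx -1.7498$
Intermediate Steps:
$L{\left(R \right)} = 7$ ($L{\left(R \right)} = 9 - 2 = 7$)
$J{\left(F \right)} = \frac{2}{3} - \frac{F}{6}$
$a{\left(P,H \right)} = - \frac{1}{2}$ ($a{\left(P,H \right)} = \frac{2}{3} - \frac{7}{6} = - \frac{1}{2}$)
$s{\left(t \right)} = - 10 t$ ($s{\left(t \right)} = - 5 \left(t + t\right) = - 5 \cdot 2 t = - 10 t$)
$l = - \frac{5573}{2}$ ($l = - \frac{1}{2} - 2786 = - \frac{5573}{2} \approx -2786.5$)
$G{\left(q,X \right)} = -25 - \frac{X}{2}$ ($G{\left(q,X \right)} = \frac{\left(-10\right) 5 - X}{2} = \frac{-50 - X}{2} = -25 - \frac{X}{2}$)
$\frac{-13970 + l}{9493 + G{\left(-167,-217 \right)}} = \frac{-13970 - \frac{5573}{2}}{9493 - - \frac{167}{2}} = - \frac{33513}{2 \left(9493 + \left(-25 + \frac{217}{2}\right)\right)} = - \frac{33513}{2 \left(9493 + \frac{167}{2}\right)} = - \frac{33513}{2 \cdot \frac{19153}{2}} = \left(- \frac{33513}{2}\right) \frac{2}{19153} = - \frac{33513}{19153}$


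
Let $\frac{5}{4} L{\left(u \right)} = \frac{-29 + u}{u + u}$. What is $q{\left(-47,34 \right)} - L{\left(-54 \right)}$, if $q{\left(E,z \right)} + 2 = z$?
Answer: $\frac{4237}{135} \approx 31.385$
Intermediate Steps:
$q{\left(E,z \right)} = -2 + z$
$L{\left(u \right)} = \frac{2 \left(-29 + u\right)}{5 u}$ ($L{\left(u \right)} = \frac{4 \frac{-29 + u}{u + u}}{5} = \frac{4 \frac{-29 + u}{2 u}}{5} = \frac{2 \left(-29 + u\right)}{5 u}$)
$q{\left(-47,34 \right)} - L{\left(-54 \right)} = \left(-2 + 34\right) - \frac{2 \left(-29 - 54\right)}{5 \left(-54\right)} = 32 - \frac{2}{5} \left(- \frac{1}{54}\right) \left(-83\right) = 32 - \frac{83}{135} = \frac{4237}{135}$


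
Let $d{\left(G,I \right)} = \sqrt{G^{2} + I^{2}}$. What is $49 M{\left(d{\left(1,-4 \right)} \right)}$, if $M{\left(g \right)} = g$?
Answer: $49 \sqrt{17} \approx 202.03$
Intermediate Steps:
$49 M{\left(d{\left(1,-4 \right)} \right)} = 49 \sqrt{1^{2} + \left(-4\right)^{2}} = 49 \sqrt{1 + 16} = 49 \sqrt{17}$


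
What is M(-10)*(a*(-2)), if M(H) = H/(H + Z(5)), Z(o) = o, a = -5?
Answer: 20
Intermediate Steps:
M(H) = H/(5 + H) (M(H) = H/(H + 5) = H/(5 + H))
M(-10)*(a*(-2)) = (-10/(5 - 10))*(-5*(-2)) = -10/(-5)*10 = -10*(-⅕)*10 = 2*10 = 20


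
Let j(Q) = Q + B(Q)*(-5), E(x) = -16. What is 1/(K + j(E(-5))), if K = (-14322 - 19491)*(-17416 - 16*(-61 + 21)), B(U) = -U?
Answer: 1/567246792 ≈ 1.7629e-9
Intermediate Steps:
j(Q) = 6*Q (j(Q) = Q - Q*(-5) = Q + 5*Q = 6*Q)
K = 567246888 (K = -33813*(-17416 - 16*(-40)) = -33813*(-17416 + 640) = -33813*(-16776) = 567246888)
1/(K + j(E(-5))) = 1/(567246888 + 6*(-16)) = 1/(567246888 - 96) = 1/567246792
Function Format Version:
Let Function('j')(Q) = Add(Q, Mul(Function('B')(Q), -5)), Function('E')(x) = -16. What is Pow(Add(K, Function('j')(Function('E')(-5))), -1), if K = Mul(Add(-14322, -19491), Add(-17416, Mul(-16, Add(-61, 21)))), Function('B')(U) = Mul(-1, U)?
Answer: Rational(1, 567246792) ≈ 1.7629e-9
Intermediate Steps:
Function('j')(Q) = Mul(6, Q) (Function('j')(Q) = Add(Q, Mul(Mul(-1, Q), -5)) = Add(Q, Mul(5, Q)) = Mul(6, Q))
K = 567246888 (K = Mul(-33813, Add(-17416, Mul(-16, -40))) = Mul(-33813, Add(-17416, 640)) = Mul(-33813, -16776) = 567246888)
Pow(Add(K, Function('j')(Function('E')(-5))), -1) = Pow(Add(567246888, Mul(6, -16)), -1) = Pow(Add(567246888, -96), -1) = Pow(567246792, -1) = Rational(1, 567246792)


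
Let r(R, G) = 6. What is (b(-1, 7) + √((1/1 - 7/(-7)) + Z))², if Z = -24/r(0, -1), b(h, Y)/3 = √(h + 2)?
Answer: (3 + I*√2)² ≈ 7.0 + 8.4853*I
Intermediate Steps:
b(h, Y) = 3*√(2 + h) (b(h, Y) = 3*√(h + 2) = 3*√(2 + h))
Z = -4 (Z = -24/6 = -24*⅙ = -4)
(b(-1, 7) + √((1/1 - 7/(-7)) + Z))² = (3*√(2 - 1) + √((1/1 - 7/(-7)) - 4))² = (3*√1 + √((1*1 - 7*(-⅐)) - 4))² = (3*1 + √((1 + 1) - 4))² = (3 + √(2 - 4))² = (3 + √(-2))² = (3 + I*√2)²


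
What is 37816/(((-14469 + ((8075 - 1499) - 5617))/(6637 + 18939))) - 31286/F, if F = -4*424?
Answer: -409979506319/5728240 ≈ -71572.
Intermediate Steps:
F = -1696
37816/(((-14469 + ((8075 - 1499) - 5617))/(6637 + 18939))) - 31286/F = 37816/(((-14469 + ((8075 - 1499) - 5617))/(6637 + 18939))) - 31286/(-1696) = 37816/(((-14469 + (6576 - 5617))/25576)) - 31286*(-1/1696) = 37816/(((-14469 + 959)*(1/25576))) + 15643/848 = 37816/((-13510*1/25576)) + 15643/848 = 37816/(-6755/12788) + 15643/848 = 37816*(-12788/6755) + 15643/848 = -483591008/6755 + 15643/848 = -409979506319/5728240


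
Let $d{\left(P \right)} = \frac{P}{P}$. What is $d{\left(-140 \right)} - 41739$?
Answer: $-41738$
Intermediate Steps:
$d{\left(P \right)} = 1$
$d{\left(-140 \right)} - 41739 = 1 - 41739 = -41738$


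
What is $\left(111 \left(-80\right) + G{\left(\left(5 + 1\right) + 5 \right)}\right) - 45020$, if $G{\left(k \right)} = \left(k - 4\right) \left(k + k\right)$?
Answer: $-53746$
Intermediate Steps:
$G{\left(k \right)} = 2 k \left(-4 + k\right)$ ($G{\left(k \right)} = \left(-4 + k\right) 2 k = 2 k \left(-4 + k\right)$)
$\left(111 \left(-80\right) + G{\left(\left(5 + 1\right) + 5 \right)}\right) - 45020 = \left(111 \left(-80\right) + 2 \left(\left(5 + 1\right) + 5\right) \left(-4 + \left(\left(5 + 1\right) + 5\right)\right)\right) - 45020 = \left(-8880 + 2 \left(6 + 5\right) \left(-4 + \left(6 + 5\right)\right)\right) - 45020 = \left(-8880 + 2 \cdot 11 \left(-4 + 11\right)\right) - 45020 = \left(-8880 + 2 \cdot 11 \cdot 7\right) - 45020 = \left(-8880 + 154\right) - 45020 = -8726 - 45020 = -53746$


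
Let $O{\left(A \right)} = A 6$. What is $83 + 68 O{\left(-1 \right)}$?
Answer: $-325$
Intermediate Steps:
$O{\left(A \right)} = 6 A$
$83 + 68 O{\left(-1 \right)} = 83 + 68 \cdot 6 \left(-1\right) = 83 + 68 \left(-6\right) = 83 - 408 = -325$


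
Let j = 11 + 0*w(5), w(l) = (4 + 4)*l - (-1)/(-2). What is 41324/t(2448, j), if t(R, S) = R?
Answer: 10331/612 ≈ 16.881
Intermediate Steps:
w(l) = -1/2 + 8*l (w(l) = 8*l - (-1)*(-1)/2 = 8*l - 1*1/2 = 8*l - 1/2 = -1/2 + 8*l)
j = 11 (j = 11 + 0*(-1/2 + 8*5) = 11 + 0*(-1/2 + 40) = 11 + 0*(79/2) = 11 + 0 = 11)
41324/t(2448, j) = 41324/2448 = 41324*(1/2448) = 10331/612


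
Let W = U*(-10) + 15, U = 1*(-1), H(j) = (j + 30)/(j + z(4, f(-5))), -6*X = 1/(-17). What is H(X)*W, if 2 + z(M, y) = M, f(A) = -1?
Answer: 15305/41 ≈ 373.29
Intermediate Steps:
X = 1/102 (X = -⅙/(-17) = -⅙*(-1/17) = 1/102 ≈ 0.0098039)
z(M, y) = -2 + M
H(j) = (30 + j)/(2 + j) (H(j) = (j + 30)/(j + (-2 + 4)) = (30 + j)/(j + 2) = (30 + j)/(2 + j))
U = -1
W = 25 (W = -1*(-10) + 15 = 10 + 15 = 25)
H(X)*W = ((30 + 1/102)/(2 + 1/102))*25 = ((3061/102)/(205/102))*25 = ((102/205)*(3061/102))*25 = (3061/205)*25 = 15305/41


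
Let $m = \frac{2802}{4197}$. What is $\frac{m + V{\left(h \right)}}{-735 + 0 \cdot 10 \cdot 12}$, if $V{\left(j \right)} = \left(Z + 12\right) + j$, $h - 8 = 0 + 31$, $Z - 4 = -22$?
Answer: $- \frac{47101}{1028265} \approx -0.045806$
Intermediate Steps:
$Z = -18$ ($Z = 4 - 22 = -18$)
$h = 39$ ($h = 8 + \left(0 + 31\right) = 8 + 31 = 39$)
$m = \frac{934}{1399}$ ($m = 2802 \cdot \frac{1}{4197} = \frac{934}{1399} \approx 0.66762$)
$V{\left(j \right)} = -6 + j$ ($V{\left(j \right)} = \left(-18 + 12\right) + j = -6 + j$)
$\frac{m + V{\left(h \right)}}{-735 + 0 \cdot 10 \cdot 12} = \frac{\frac{934}{1399} + \left(-6 + 39\right)}{-735 + 0 \cdot 10 \cdot 12} = \frac{\frac{934}{1399} + 33}{-735 + 0 \cdot 12} = \frac{47101}{1399 \left(-735 + 0\right)} = \frac{47101}{1399 \left(-735\right)} = \frac{47101}{1399} \left(- \frac{1}{735}\right) = - \frac{47101}{1028265}$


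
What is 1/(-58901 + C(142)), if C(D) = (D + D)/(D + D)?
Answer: -1/58900 ≈ -1.6978e-5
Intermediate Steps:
C(D) = 1 (C(D) = (2*D)/((2*D)) = (2*D)*(1/(2*D)) = 1)
1/(-58901 + C(142)) = 1/(-58901 + 1) = 1/(-58900) = -1/58900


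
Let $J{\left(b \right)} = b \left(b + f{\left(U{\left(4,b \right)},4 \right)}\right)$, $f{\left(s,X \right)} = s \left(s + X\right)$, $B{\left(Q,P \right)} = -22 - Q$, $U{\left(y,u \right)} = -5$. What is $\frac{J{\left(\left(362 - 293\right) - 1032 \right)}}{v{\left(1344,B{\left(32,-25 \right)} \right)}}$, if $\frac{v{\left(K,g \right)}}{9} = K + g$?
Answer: $\frac{51253}{645} \approx 79.462$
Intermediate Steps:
$f{\left(s,X \right)} = s \left(X + s\right)$
$v{\left(K,g \right)} = 9 K + 9 g$ ($v{\left(K,g \right)} = 9 \left(K + g\right) = 9 K + 9 g$)
$J{\left(b \right)} = b \left(5 + b\right)$ ($J{\left(b \right)} = b \left(b - 5 \left(4 - 5\right)\right) = b \left(b - -5\right) = b \left(b + 5\right) = b \left(5 + b\right)$)
$\frac{J{\left(\left(362 - 293\right) - 1032 \right)}}{v{\left(1344,B{\left(32,-25 \right)} \right)}} = \frac{\left(\left(362 - 293\right) - 1032\right) \left(5 + \left(\left(362 - 293\right) - 1032\right)\right)}{9 \cdot 1344 + 9 \left(-22 - 32\right)} = \frac{\left(69 - 1032\right) \left(5 + \left(69 - 1032\right)\right)}{12096 + 9 \left(-22 - 32\right)} = \frac{\left(-963\right) \left(5 - 963\right)}{12096 + 9 \left(-54\right)} = \frac{\left(-963\right) \left(-958\right)}{12096 - 486} = \frac{922554}{11610} = 922554 \cdot \frac{1}{11610} = \frac{51253}{645}$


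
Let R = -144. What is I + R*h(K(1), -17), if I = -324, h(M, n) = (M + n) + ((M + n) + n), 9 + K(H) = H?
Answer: 9324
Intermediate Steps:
K(H) = -9 + H
h(M, n) = 2*M + 3*n (h(M, n) = (M + n) + (M + 2*n) = 2*M + 3*n)
I + R*h(K(1), -17) = -324 - 144*(2*(-9 + 1) + 3*(-17)) = -324 - 144*(2*(-8) - 51) = -324 - 144*(-16 - 51) = -324 - 144*(-67) = -324 + 9648 = 9324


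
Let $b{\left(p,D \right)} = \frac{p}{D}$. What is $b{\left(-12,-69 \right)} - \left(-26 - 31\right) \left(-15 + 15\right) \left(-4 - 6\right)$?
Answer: $\frac{4}{23} \approx 0.17391$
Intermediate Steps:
$b{\left(-12,-69 \right)} - \left(-26 - 31\right) \left(-15 + 15\right) \left(-4 - 6\right) = - \frac{12}{-69} - \left(-26 - 31\right) \left(-15 + 15\right) \left(-4 - 6\right) = \left(-12\right) \left(- \frac{1}{69}\right) - - 57 \cdot 0 \left(-10\right) = \frac{4}{23} - \left(-57\right) 0 = \frac{4}{23} - 0 = \frac{4}{23} + 0 = \frac{4}{23}$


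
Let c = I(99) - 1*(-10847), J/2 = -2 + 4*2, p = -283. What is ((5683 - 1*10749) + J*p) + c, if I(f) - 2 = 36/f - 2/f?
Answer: 236347/99 ≈ 2387.3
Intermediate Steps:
I(f) = 2 + 34/f (I(f) = 2 + (36/f - 2/f) = 2 + 34/f)
J = 12 (J = 2*(-2 + 4*2) = 2*(-2 + 8) = 2*6 = 12)
c = 1074085/99 (c = (2 + 34/99) - 1*(-10847) = (2 + 34*(1/99)) + 10847 = (2 + 34/99) + 10847 = 232/99 + 10847 = 1074085/99 ≈ 10849.)
((5683 - 1*10749) + J*p) + c = ((5683 - 1*10749) + 12*(-283)) + 1074085/99 = ((5683 - 10749) - 3396) + 1074085/99 = (-5066 - 3396) + 1074085/99 = -8462 + 1074085/99 = 236347/99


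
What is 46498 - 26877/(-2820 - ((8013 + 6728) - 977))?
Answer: 257049903/5528 ≈ 46500.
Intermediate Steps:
46498 - 26877/(-2820 - ((8013 + 6728) - 977)) = 46498 - 26877/(-2820 - (14741 - 977)) = 46498 - 26877/(-2820 - 1*13764) = 46498 - 26877/(-2820 - 13764) = 46498 - 26877/(-16584) = 46498 - 26877*(-1)/16584 = 46498 - 1*(-8959/5528) = 46498 + 8959/5528 = 257049903/5528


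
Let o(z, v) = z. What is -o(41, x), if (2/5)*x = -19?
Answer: -41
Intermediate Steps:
x = -95/2 (x = (5/2)*(-19) = -95/2 ≈ -47.500)
-o(41, x) = -1*41 = -41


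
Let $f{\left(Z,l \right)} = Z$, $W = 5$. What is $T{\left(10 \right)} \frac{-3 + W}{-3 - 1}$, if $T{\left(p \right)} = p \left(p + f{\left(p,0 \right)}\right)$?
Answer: $-100$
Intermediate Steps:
$T{\left(p \right)} = 2 p^{2}$ ($T{\left(p \right)} = p \left(p + p\right) = p 2 p = 2 p^{2}$)
$T{\left(10 \right)} \frac{-3 + W}{-3 - 1} = 2 \cdot 10^{2} \frac{-3 + 5}{-3 - 1} = 2 \cdot 100 \frac{2}{-4} = 200 \cdot 2 \left(- \frac{1}{4}\right) = 200 \left(- \frac{1}{2}\right) = -100$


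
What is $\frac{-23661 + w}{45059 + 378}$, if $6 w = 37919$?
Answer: $- \frac{104047}{272622} \approx -0.38165$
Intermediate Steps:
$w = \frac{37919}{6}$ ($w = \frac{1}{6} \cdot 37919 = \frac{37919}{6} \approx 6319.8$)
$\frac{-23661 + w}{45059 + 378} = \frac{-23661 + \frac{37919}{6}}{45059 + 378} = - \frac{104047}{6 \cdot 45437} = \left(- \frac{104047}{6}\right) \frac{1}{45437} = - \frac{104047}{272622}$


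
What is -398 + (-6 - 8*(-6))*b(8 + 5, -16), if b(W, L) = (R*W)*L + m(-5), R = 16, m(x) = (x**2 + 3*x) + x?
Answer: -139964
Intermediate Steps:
m(x) = x**2 + 4*x
b(W, L) = 5 + 16*L*W (b(W, L) = (16*W)*L - 5*(4 - 5) = 16*L*W - 5*(-1) = 16*L*W + 5 = 5 + 16*L*W)
-398 + (-6 - 8*(-6))*b(8 + 5, -16) = -398 + (-6 - 8*(-6))*(5 + 16*(-16)*(8 + 5)) = -398 + (-6 + 48)*(5 + 16*(-16)*13) = -398 + 42*(5 - 3328) = -398 + 42*(-3323) = -398 - 139566 = -139964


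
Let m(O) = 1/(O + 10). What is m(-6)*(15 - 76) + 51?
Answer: 143/4 ≈ 35.750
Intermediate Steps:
m(O) = 1/(10 + O)
m(-6)*(15 - 76) + 51 = (15 - 76)/(10 - 6) + 51 = -61/4 + 51 = 143/4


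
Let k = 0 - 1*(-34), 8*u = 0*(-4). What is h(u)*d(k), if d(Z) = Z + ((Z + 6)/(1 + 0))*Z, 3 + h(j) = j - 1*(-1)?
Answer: -2788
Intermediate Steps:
u = 0 (u = (0*(-4))/8 = (1/8)*0 = 0)
h(j) = -2 + j (h(j) = -3 + (j - 1*(-1)) = -3 + (j + 1) = -3 + (1 + j) = -2 + j)
k = 34 (k = 0 + 34 = 34)
d(Z) = Z + Z*(6 + Z) (d(Z) = Z + ((6 + Z)/1)*Z = Z + ((6 + Z)*1)*Z = Z + (6 + Z)*Z = Z + Z*(6 + Z))
h(u)*d(k) = (-2 + 0)*(34*(7 + 34)) = -68*41 = -2*1394 = -2788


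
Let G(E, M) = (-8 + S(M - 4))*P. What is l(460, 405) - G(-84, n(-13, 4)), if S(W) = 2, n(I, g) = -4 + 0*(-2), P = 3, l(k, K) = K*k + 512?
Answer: 186830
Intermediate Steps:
l(k, K) = 512 + K*k
n(I, g) = -4 (n(I, g) = -4 + 0 = -4)
G(E, M) = -18 (G(E, M) = (-8 + 2)*3 = -6*3 = -18)
l(460, 405) - G(-84, n(-13, 4)) = (512 + 405*460) - 1*(-18) = (512 + 186300) + 18 = 186812 + 18 = 186830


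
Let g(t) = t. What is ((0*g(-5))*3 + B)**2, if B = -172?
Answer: 29584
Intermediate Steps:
((0*g(-5))*3 + B)**2 = ((0*(-5))*3 - 172)**2 = (0*3 - 172)**2 = (0 - 172)**2 = (-172)**2 = 29584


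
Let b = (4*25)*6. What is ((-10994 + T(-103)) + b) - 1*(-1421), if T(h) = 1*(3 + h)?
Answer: -9073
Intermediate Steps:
b = 600 (b = 100*6 = 600)
T(h) = 3 + h
((-10994 + T(-103)) + b) - 1*(-1421) = ((-10994 + (3 - 103)) + 600) - 1*(-1421) = ((-10994 - 100) + 600) + 1421 = (-11094 + 600) + 1421 = -10494 + 1421 = -9073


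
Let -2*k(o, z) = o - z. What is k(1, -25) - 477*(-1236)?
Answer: 589559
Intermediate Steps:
k(o, z) = z/2 - o/2 (k(o, z) = -(o - z)/2 = z/2 - o/2)
k(1, -25) - 477*(-1236) = ((½)*(-25) - ½*1) - 477*(-1236) = (-25/2 - ½) + 589572 = -13 + 589572 = 589559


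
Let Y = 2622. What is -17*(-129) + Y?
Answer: 4815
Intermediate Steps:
-17*(-129) + Y = -17*(-129) + 2622 = 2193 + 2622 = 4815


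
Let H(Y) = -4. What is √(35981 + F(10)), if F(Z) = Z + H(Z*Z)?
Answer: √35987 ≈ 189.70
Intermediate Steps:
F(Z) = -4 + Z (F(Z) = Z - 4 = -4 + Z)
√(35981 + F(10)) = √(35981 + (-4 + 10)) = √(35981 + 6) = √35987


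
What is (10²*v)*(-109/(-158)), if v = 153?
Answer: 833850/79 ≈ 10555.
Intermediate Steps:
(10²*v)*(-109/(-158)) = (10²*153)*(-109/(-158)) = (100*153)*(-109*(-1/158)) = 15300*(109/158) = 833850/79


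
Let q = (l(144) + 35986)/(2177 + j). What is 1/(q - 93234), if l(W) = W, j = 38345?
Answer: -20261/1888996009 ≈ -1.0726e-5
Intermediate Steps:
q = 18065/20261 (q = (144 + 35986)/(2177 + 38345) = 36130/40522 = 36130*(1/40522) = 18065/20261 ≈ 0.89161)
1/(q - 93234) = 1/(18065/20261 - 93234) = 1/(-1888996009/20261) = -20261/1888996009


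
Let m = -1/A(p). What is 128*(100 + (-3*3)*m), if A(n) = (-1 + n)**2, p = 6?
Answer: 321152/25 ≈ 12846.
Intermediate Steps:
m = -1/25 (m = -1/((-1 + 6)**2) = -1/(5**2) = -1/25 ≈ -0.040000)
128*(100 + (-3*3)*m) = 128*(100 - 3*3*(-1/25)) = 128*(100 - 9*(-1/25)) = 128*(100 + 9/25) = 128*(2509/25) = 321152/25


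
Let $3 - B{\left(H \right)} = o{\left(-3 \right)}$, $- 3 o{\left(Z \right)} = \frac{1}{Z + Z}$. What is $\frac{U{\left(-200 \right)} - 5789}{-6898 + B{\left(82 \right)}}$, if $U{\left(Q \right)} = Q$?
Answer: $\frac{107802}{124111} \approx 0.86859$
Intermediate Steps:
$o{\left(Z \right)} = - \frac{1}{6 Z}$ ($o{\left(Z \right)} = - \frac{1}{3 \left(Z + Z\right)} = - \frac{1}{3 \cdot 2 Z} = - \frac{\frac{1}{2} \frac{1}{Z}}{3} = - \frac{1}{6 Z}$)
$B{\left(H \right)} = \frac{53}{18}$ ($B{\left(H \right)} = 3 - - \frac{1}{6 \left(-3\right)} = 3 - \left(- \frac{1}{6}\right) \left(- \frac{1}{3}\right) = 3 - \frac{1}{18} = \frac{53}{18}$)
$\frac{U{\left(-200 \right)} - 5789}{-6898 + B{\left(82 \right)}} = \frac{-200 - 5789}{-6898 + \frac{53}{18}} = - \frac{5989}{- \frac{124111}{18}} = \left(-5989\right) \left(- \frac{18}{124111}\right) = \frac{107802}{124111}$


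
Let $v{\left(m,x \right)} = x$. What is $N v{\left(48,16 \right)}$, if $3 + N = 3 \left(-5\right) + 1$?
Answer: $-272$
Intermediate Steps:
$N = -17$ ($N = -3 + \left(3 \left(-5\right) + 1\right) = -3 + \left(-15 + 1\right) = -3 - 14 = -17$)
$N v{\left(48,16 \right)} = \left(-17\right) 16 = -272$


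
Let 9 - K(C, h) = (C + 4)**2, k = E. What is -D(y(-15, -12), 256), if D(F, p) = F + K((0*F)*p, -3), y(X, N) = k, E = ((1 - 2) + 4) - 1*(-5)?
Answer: -1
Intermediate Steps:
E = 8 (E = (-1 + 4) + 5 = 3 + 5 = 8)
k = 8
y(X, N) = 8
K(C, h) = 9 - (4 + C)**2 (K(C, h) = 9 - (C + 4)**2 = 9 - (4 + C)**2)
D(F, p) = -7 + F (D(F, p) = F + (9 - (4 + (0*F)*p)**2) = F + (9 - (4 + 0*p)**2) = F + (9 - (4 + 0)**2) = F + (9 - 1*4**2) = F + (9 - 1*16) = F + (9 - 16) = F - 7 = -7 + F)
-D(y(-15, -12), 256) = -(-7 + 8) = -1*1 = -1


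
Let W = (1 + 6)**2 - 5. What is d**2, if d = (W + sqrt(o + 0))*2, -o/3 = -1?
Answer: 7756 + 352*sqrt(3) ≈ 8365.7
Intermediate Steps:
o = 3 (o = -3*(-1) = 3)
W = 44 (W = 7**2 - 5 = 49 - 5 = 44)
d = 88 + 2*sqrt(3) (d = (44 + sqrt(3 + 0))*2 = (44 + sqrt(3))*2 = 88 + 2*sqrt(3) ≈ 91.464)
d**2 = (88 + 2*sqrt(3))**2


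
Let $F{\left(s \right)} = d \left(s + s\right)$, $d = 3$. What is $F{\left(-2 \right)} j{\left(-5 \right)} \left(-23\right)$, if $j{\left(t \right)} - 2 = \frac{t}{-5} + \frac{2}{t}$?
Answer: $\frac{3588}{5} \approx 717.6$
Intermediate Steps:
$j{\left(t \right)} = 2 + \frac{2}{t} - \frac{t}{5}$ ($j{\left(t \right)} = 2 + \left(\frac{t}{-5} + \frac{2}{t}\right) = 2 + \left(t \left(- \frac{1}{5}\right) + \frac{2}{t}\right) = 2 - \left(- \frac{2}{t} + \frac{t}{5}\right) = 2 + \frac{2}{t} - \frac{t}{5}$)
$F{\left(s \right)} = 6 s$ ($F{\left(s \right)} = 3 \left(s + s\right) = 3 \cdot 2 s = 6 s$)
$F{\left(-2 \right)} j{\left(-5 \right)} \left(-23\right) = 6 \left(-2\right) \left(2 + \frac{2}{-5} - -1\right) \left(-23\right) = - 12 \left(2 + 2 \left(- \frac{1}{5}\right) + 1\right) \left(-23\right) = - 12 \left(2 - \frac{2}{5} + 1\right) \left(-23\right) = \left(-12\right) \frac{13}{5} \left(-23\right) = \left(- \frac{156}{5}\right) \left(-23\right) = \frac{3588}{5}$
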